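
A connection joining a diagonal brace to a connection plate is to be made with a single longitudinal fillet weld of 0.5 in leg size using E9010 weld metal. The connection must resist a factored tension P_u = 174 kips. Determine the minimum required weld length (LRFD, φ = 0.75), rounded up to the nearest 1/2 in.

L = 12.5 in

E90XX → F_EXX = 90 ksi.
Throat t_e = 0.707 × 0.5 = 0.3535 in.
φr_n = 0.75 × 0.6 × 90 × 0.3535 = 14.32 kips/in.
L_req = P_u / φr_n = 174 / 14.32 = 12.15 in total.
Round up → use L = 12.5 in.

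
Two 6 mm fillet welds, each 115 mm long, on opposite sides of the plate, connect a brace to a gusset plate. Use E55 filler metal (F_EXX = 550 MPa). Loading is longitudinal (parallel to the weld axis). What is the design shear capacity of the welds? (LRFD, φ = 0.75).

φR_n ≈ 241 kN

Effective throat t_e = 0.707 × 6 = 4.242 mm.
Total length L = 230 mm; A_we = 4.242 × 230 = 975.7 mm².
F_nw = 0.6 F_EXX = 0.6 × 550 = 330 MPa.
φR_n = 0.75 × 330 × 975.7 × 10⁻³ = 241.5 kN.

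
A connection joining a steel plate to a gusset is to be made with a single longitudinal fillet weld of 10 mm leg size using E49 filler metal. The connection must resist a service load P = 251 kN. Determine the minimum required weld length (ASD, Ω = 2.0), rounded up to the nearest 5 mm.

L = 245 mm

E49XX → F_EXX = 490 MPa.
Throat t_e = 0.707 × 10 = 7.07 mm.
r_n/Ω = (0.6 × 490 × 7.07) / 2.0 = 1039 N/mm = 1.039 kN/mm.
L_req = P / (r_n/Ω) = 251 / 1.039 = 241.5 mm total.
Round up → use L = 245 mm.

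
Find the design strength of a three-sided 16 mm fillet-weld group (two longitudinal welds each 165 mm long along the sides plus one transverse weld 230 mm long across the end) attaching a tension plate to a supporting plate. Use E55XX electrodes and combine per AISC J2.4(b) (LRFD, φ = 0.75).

E55XX → F_EXX = 550 MPa.
t_e = 0.707 × 16 = 11.31 mm.
R_nwl = 0.6 × 550 × 11.31 × 330 × 10⁻³ = 1232 kN (longitudinal, 2 welds).
R_nwt = 0.6 × 550 × 11.31 × 230 × 10⁻³ = 858.6 kN (transverse, base value).
(i) R_nwl + R_nwt = 2090 kN; (ii) 0.85 R_nwl + 1.5 R_nwt = 2335 kN.
R_n = max = 2335 kN [governs: (ii)]; φR_n = 1751 kN.

φR_n ≈ 1750 kN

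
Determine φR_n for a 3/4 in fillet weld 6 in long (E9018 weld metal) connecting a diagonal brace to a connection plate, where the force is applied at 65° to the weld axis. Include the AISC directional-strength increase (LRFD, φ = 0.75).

E90XX → F_EXX = 90 ksi.
t_e = 0.707 × 0.75 = 0.5302 in; A_we = 0.5302 × 6 = 3.181 in².
Directional factor: 1.0 + 0.5 sin^1.5(65°) = 1.431.
F_nw = 0.6 × 90 × 1.431 = 77.3 ksi.
φR_n = 0.75 × 77.3 × 3.181 = 184.4 kips.

φR_n ≈ 184 kips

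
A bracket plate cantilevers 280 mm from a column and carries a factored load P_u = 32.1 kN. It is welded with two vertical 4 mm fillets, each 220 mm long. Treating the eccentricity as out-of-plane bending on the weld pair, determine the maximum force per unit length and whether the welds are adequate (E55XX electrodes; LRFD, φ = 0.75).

E55XX → F_EXX = 550 MPa.
L_w = 2 × 220 = 440 mm; section modulus (unit throat) S = 2 × L²/6 = 16130 mm².
Direct shear f_v = P/L_w = 32.1×10³/440 = 72.95 N/mm.
Moment M = P × e = 32.1×10³ × 280 = 8988000 N·mm; bending f_b = M/S = 557.1 N/mm.
f_max = √(f_v² + f_b²) = √(72.95² + 557.1²) = 561.9 N/mm.
φr_n = 0.75 × 0.6 × 550 × (0.707 × 4) = 699.9 N/mm → adequate.

f_max ≈ 562 N/mm; adequate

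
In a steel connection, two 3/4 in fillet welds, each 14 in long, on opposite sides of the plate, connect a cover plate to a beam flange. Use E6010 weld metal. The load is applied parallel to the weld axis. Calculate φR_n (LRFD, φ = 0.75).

E60XX → F_EXX = 60 ksi.
Effective throat t_e = 0.707 × 0.75 = 0.5302 in.
Total length L = 28 in; A_we = 0.5302 × 28 = 14.85 in².
F_nw = 0.6 F_EXX = 0.6 × 60 = 36 ksi.
φR_n = 0.75 × 36 × 14.85 = 400.9 kip.

φR_n ≈ 401 kip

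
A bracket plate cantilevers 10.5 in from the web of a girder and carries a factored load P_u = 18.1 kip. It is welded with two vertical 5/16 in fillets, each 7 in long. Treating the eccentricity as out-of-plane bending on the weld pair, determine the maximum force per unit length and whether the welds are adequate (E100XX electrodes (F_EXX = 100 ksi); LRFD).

L_w = 2 × 7 = 14 in; section modulus (unit throat) S = 2 × L²/6 = 16.33 in².
Direct shear f_v = P/L_w = 18.1/14 = 1.293 kip/in.
Moment M = P × e = 18.1 × 10.5 = 190.05 kip·in; bending f_b = M/S = 11.64 kip/in.
f_max = √(f_v² + f_b²) = √(1.293² + 11.64²) = 11.71 kip/in.
φr_n = 0.75 × 0.6 × 100 × (0.707 × 0.3125) = 9.942 kip/in → NOT adequate.

f_max ≈ 11.7 kip/in; NOT adequate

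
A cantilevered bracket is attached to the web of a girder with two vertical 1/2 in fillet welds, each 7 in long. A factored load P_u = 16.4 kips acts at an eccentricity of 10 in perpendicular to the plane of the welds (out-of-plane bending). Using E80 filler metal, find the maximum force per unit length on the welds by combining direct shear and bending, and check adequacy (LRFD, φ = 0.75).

f_max ≈ 10.1 kip/in; adequate

E80XX → F_EXX = 80 ksi.
L_w = 2 × 7 = 14 in; section modulus (unit throat) S = 2 × L²/6 = 16.33 in².
Direct shear f_v = P/L_w = 16.4/14 = 1.171 kip/in.
Moment M = P × e = 16.4 × 10 = 164 kip·in; bending f_b = M/S = 10.04 kip/in.
f_max = √(f_v² + f_b²) = √(1.171² + 10.04²) = 10.11 kip/in.
φr_n = 0.75 × 0.6 × 80 × (0.707 × 0.5) = 12.73 kip/in → adequate.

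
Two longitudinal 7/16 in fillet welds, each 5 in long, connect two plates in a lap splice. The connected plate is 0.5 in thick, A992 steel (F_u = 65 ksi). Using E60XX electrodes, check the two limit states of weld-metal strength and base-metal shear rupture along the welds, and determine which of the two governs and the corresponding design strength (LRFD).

φR_n ≈ 83.5 kips (weld metal governs)

E60XX → F_EXX = 60 ksi.
t_e = 0.707 × 0.4375 = 0.3093 in; L = 10 in.
Weld metal: φR_n = 0.75 × 0.6 × 60 × 0.3093 × 10 = 83.51 kips.
Base metal (shear rupture): φR_n = 0.75 × 0.6 × 65 × 0.5 × 10 = 146.2 kips.
Governing: weld metal.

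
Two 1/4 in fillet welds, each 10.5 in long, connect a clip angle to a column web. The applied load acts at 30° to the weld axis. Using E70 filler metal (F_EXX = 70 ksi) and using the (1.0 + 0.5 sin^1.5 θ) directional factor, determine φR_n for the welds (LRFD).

t_e = 0.707 × 0.25 = 0.1767 in; A_we = 0.1767 × 21 = 3.712 in².
Directional factor: 1.0 + 0.5 sin^1.5(30°) = 1.177.
F_nw = 0.6 × 70 × 1.177 = 49.42 ksi.
φR_n = 0.75 × 49.42 × 3.712 = 137.6 kips.

φR_n ≈ 138 kips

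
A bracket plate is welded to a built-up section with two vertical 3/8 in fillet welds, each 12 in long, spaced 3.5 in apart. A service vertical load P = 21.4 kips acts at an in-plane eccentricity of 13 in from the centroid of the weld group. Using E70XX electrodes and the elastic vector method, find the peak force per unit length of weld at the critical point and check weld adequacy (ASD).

f_max ≈ 5.13 kip/in; adequate

E70XX → F_EXX = 70 ksi.
Total weld length L_w = 24 in. Treat welds as unit-width lines.
Polar moment about centroid: J = 2[d³/12 + d(b/2)²] = 2[12³/12 + 12×1.75²] = 361.5 in³.
Direct shear f_v = P/L_w = 21.4 / 24 = 0.8917 kip/in (vertical).
Torsion M = P·e = 21.4 × 13 = 278.2 kip·in.
Critical point at (x, y) = (1.75, 6) from centroid. f_tx = M·y/J = 4.617 kip/in; f_ty = M·x/J = 1.347 kip/in.
Resultant f_max = √[f_tx² + (f_v + f_ty)²] = √[4.617² + (0.8917 + 1.347)²] = 5.131 kip/in.
Capacity per unit length: r_n/Ω = (1/2.0) × 0.6 × 70 × (0.707 × 0.375) = 5.568 kip/in.
5.131 ≤ 5.568 → adequate.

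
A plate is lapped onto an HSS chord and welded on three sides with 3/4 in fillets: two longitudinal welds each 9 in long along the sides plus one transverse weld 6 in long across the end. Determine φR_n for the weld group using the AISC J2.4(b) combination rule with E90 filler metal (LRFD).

E90XX → F_EXX = 90 ksi.
t_e = 0.707 × 0.75 = 0.5302 in.
R_nwl = 0.6 × 90 × 0.5302 × 18 = 515.4 kip (longitudinal, 2 welds).
R_nwt = 0.6 × 90 × 0.5302 × 6 = 171.8 kip (transverse, base value).
(i) R_nwl + R_nwt = 687.2 kip; (ii) 0.85 R_nwl + 1.5 R_nwt = 695.8 kip.
R_n = max = 695.8 kip [governs: (ii)]; φR_n = 521.8 kip.

φR_n ≈ 522 kip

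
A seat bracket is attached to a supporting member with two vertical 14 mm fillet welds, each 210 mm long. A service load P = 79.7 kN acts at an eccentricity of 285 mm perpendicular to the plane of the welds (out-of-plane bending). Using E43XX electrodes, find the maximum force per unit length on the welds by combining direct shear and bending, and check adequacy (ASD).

E43XX → F_EXX = 430 MPa.
L_w = 2 × 210 = 420 mm; section modulus (unit throat) S = 2 × L²/6 = 14700 mm².
Direct shear f_v = P/L_w = 79.7×10³/420 = 189.8 N/mm.
Moment M = P × e = 79.7×10³ × 285 = 22714000 N·mm; bending f_b = M/S = 1545 N/mm.
f_max = √(f_v² + f_b²) = √(189.8² + 1545²) = 1557 N/mm.
r_n/Ω = (1/2.0) × 0.6 × 430 × (0.707 × 14) = 1277 N/mm → NOT adequate.

f_max ≈ 1560 N/mm; NOT adequate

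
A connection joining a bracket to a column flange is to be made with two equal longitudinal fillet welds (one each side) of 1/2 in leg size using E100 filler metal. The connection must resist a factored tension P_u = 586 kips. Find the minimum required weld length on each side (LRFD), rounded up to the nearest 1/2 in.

L = 18.5 in on each side

E100XX → F_EXX = 100 ksi.
Throat t_e = 0.707 × 0.5 = 0.3535 in.
φr_n = 0.75 × 0.6 × 100 × 0.3535 = 15.91 kips/in.
L_req = P_u / φr_n = 586 / 15.91 = 36.84 in total.
Per side: 36.84 / 2 = 18.42 in.
Round up → use L = 18.5 in on each side.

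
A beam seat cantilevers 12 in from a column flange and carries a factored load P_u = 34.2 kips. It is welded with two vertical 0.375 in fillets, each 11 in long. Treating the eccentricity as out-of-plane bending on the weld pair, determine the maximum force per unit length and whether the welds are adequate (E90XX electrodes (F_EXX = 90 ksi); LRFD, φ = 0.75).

L_w = 2 × 11 = 22 in; section modulus (unit throat) S = 2 × L²/6 = 40.33 in².
Direct shear f_v = P/L_w = 34.2/22 = 1.555 kip/in.
Moment M = P × e = 34.2 × 12 = 410.4 kip·in; bending f_b = M/S = 10.18 kip/in.
f_max = √(f_v² + f_b²) = √(1.555² + 10.18²) = 10.29 kip/in.
φr_n = 0.75 × 0.6 × 90 × (0.707 × 0.375) = 10.74 kip/in → adequate.

f_max ≈ 10.3 kip/in; adequate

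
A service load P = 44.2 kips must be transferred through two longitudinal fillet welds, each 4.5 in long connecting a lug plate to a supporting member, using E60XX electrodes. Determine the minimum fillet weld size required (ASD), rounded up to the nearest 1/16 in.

E60XX → F_EXX = 60 ksi.
Total weld length L = 9 in.
Required throat t_e = P × Ω / (0.6 F_EXX × L) = 44.2 × 2.0 / (0.6 × 60 × 9) = 0.2728 in.
Required leg w = t_e / 0.707 = 0.3859 in → use 7/16 in.

w = 7/16 in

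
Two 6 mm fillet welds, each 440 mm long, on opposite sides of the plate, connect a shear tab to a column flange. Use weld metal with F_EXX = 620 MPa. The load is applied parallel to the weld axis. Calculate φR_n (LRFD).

φR_n ≈ 1040 kN

Effective throat t_e = 0.707 × 6 = 4.242 mm.
Total length L = 880 mm; A_we = 4.242 × 880 = 3733 mm².
F_nw = 0.6 F_EXX = 0.6 × 620 = 372 MPa.
φR_n = 0.75 × 372 × 3733 × 10⁻³ = 1041 kN.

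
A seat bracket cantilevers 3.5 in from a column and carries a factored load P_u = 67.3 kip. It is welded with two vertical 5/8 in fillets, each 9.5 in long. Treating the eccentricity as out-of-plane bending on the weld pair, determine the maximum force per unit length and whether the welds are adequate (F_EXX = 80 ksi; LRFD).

L_w = 2 × 9.5 = 19 in; section modulus (unit throat) S = 2 × L²/6 = 30.08 in².
Direct shear f_v = P/L_w = 67.3/19 = 3.542 kip/in.
Moment M = P × e = 67.3 × 3.5 = 235.55 kip·in; bending f_b = M/S = 7.83 kip/in.
f_max = √(f_v² + f_b²) = √(3.542² + 7.83²) = 8.594 kip/in.
φr_n = 0.75 × 0.6 × 80 × (0.707 × 0.625) = 15.91 kip/in → adequate.

f_max ≈ 8.59 kip/in; adequate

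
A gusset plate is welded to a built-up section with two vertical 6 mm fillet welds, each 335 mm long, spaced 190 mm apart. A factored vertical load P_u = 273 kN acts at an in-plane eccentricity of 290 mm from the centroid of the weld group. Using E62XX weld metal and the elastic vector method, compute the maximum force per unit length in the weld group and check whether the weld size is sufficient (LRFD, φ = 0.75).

E62XX → F_EXX = 620 MPa.
Total weld length L_w = 670 mm. Treat welds as unit-width lines.
Polar moment about centroid: J = 2[d³/12 + d(b/2)²] = 2[335³/12 + 335×95²] = 12310000 mm³.
Direct shear f_v = P/L_w = 273×10³ / 670 = 407.5 N/mm (vertical).
Torsion M = P·e = 273×10³ × 290 = 79170000 N·mm.
Critical point at (x, y) = (95, 167.5) from centroid. f_tx = M·y/J = 1077 N/mm; f_ty = M·x/J = 610.8 N/mm.
Resultant f_max = √[f_tx² + (f_v + f_ty)²] = √[1077² + (407.5 + 610.8)²] = 1482 N/mm.
Capacity per unit length: φr_n = 0.75 × 0.6 × 620 × (0.707 × 6) = 1184 N/mm.
1482 > 1184 → NOT adequate.

f_max ≈ 1480 N/mm; NOT adequate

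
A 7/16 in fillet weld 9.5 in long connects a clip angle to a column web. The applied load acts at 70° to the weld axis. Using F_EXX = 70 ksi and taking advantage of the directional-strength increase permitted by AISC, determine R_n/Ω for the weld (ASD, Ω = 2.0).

t_e = 0.707 × 0.4375 = 0.3093 in; A_we = 0.3093 × 9.5 = 2.938 in².
Directional factor: 1.0 + 0.5 sin^1.5(70°) = 1.455.
F_nw = 0.6 × 70 × 1.455 = 61.13 ksi.
R_n/Ω = (61.13 × 2.938) / 2.0 = 89.81 kips.

R_n/Ω ≈ 89.8 kips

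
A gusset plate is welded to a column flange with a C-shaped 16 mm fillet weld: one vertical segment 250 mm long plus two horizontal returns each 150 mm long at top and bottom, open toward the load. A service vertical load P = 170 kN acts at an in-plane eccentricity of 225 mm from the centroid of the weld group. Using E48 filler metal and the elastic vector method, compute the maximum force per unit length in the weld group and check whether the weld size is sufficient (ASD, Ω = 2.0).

E48XX → F_EXX = 480 MPa.
Total weld length L_w = 550 mm. Treat welds as unit-width lines.
Centroid: x̄ = 2×150×75 / 550 = 40.91 mm from the vertical weld.
Polar moment about centroid: J = I_x + I_y = [250³/12 + 2×150×125²] + [250×40.91² + 2(150³/12 + 150×34.09²)] = 7319000 mm³.
Direct shear f_v = P/L_w = 170×10³ / 550 = 309.1 N/mm (vertical).
Torsion M = P·e = 170×10³ × 225 = 38250000 N·mm.
Critical point at (x, y) = (109.1, 125) from centroid. f_tx = M·y/J = 653.3 N/mm; f_ty = M·x/J = 570.1 N/mm.
Resultant f_max = √[f_tx² + (f_v + f_ty)²] = √[653.3² + (309.1 + 570.1)²] = 1095 N/mm.
Capacity per unit length: r_n/Ω = (1/2.0) × 0.6 × 480 × (0.707 × 16) = 1629 N/mm.
1095 ≤ 1629 → adequate.

f_max ≈ 1100 N/mm; adequate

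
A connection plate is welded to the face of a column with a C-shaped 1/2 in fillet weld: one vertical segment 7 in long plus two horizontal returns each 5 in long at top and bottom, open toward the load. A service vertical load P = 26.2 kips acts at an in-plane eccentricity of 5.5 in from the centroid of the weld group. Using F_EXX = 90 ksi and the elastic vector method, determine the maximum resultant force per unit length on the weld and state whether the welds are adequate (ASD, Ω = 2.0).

f_max ≈ 4.84 kip/in; adequate

Total weld length L_w = 17 in. Treat welds as unit-width lines.
Centroid: x̄ = 2×5×2.5 / 17 = 1.471 in from the vertical weld.
Polar moment about centroid: J = I_x + I_y = [7³/12 + 2×5×3.5²] + [7×1.471² + 2(5³/12 + 5×1.029²)] = 197.7 in³.
Direct shear f_v = P/L_w = 26.2 / 17 = 1.541 kip/in (vertical).
Torsion M = P·e = 26.2 × 5.5 = 144.1 kip·in.
Critical point at (x, y) = (3.529, 3.5) from centroid. f_tx = M·y/J = 2.552 kip/in; f_ty = M·x/J = 2.573 kip/in.
Resultant f_max = √[f_tx² + (f_v + f_ty)²] = √[2.552² + (1.541 + 2.573)²] = 4.841 kip/in.
Capacity per unit length: r_n/Ω = (1/2.0) × 0.6 × 90 × (0.707 × 0.5) = 9.544 kip/in.
4.841 ≤ 9.544 → adequate.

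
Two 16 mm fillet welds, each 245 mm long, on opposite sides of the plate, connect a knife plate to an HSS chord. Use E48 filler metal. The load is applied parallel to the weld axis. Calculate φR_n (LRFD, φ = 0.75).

E48XX → F_EXX = 480 MPa.
Effective throat t_e = 0.707 × 16 = 11.31 mm.
Total length L = 490 mm; A_we = 11.31 × 490 = 5543 mm².
F_nw = 0.6 F_EXX = 0.6 × 480 = 288 MPa.
φR_n = 0.75 × 288 × 5543 × 10⁻³ = 1197 kN.

φR_n ≈ 1200 kN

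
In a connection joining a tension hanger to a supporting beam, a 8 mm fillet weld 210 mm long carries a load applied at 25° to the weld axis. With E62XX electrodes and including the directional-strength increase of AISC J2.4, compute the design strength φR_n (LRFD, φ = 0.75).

E62XX → F_EXX = 620 MPa.
t_e = 0.707 × 8 = 5.656 mm; A_we = 5.656 × 210 = 1188 mm².
Directional factor: 1.0 + 0.5 sin^1.5(25°) = 1.137.
F_nw = 0.6 × 620 × 1.137 = 423.1 MPa.
φR_n = 0.75 × 423.1 × 1188 × 10⁻³ = 376.9 kN.

φR_n ≈ 377 kN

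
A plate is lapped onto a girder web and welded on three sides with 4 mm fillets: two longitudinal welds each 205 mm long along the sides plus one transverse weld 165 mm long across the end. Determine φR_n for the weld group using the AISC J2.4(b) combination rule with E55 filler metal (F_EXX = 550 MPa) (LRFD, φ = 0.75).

φR_n ≈ 417 kN

t_e = 0.707 × 4 = 2.828 mm.
R_nwl = 0.6 × 550 × 2.828 × 410 × 10⁻³ = 382.6 kN (longitudinal, 2 welds).
R_nwt = 0.6 × 550 × 2.828 × 165 × 10⁻³ = 154 kN (transverse, base value).
(i) R_nwl + R_nwt = 536.6 kN; (ii) 0.85 R_nwl + 1.5 R_nwt = 556.2 kN.
R_n = max = 556.2 kN [governs: (ii)]; φR_n = 417.2 kN.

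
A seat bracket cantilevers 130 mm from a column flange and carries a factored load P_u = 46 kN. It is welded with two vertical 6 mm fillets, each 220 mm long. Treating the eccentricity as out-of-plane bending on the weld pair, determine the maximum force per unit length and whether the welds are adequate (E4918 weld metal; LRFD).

E49XX → F_EXX = 490 MPa.
L_w = 2 × 220 = 440 mm; section modulus (unit throat) S = 2 × L²/6 = 16130 mm².
Direct shear f_v = P/L_w = 46×10³/440 = 104.5 N/mm.
Moment M = P × e = 46×10³ × 130 = 5980000 N·mm; bending f_b = M/S = 370.7 N/mm.
f_max = √(f_v² + f_b²) = √(104.5² + 370.7²) = 385.1 N/mm.
φr_n = 0.75 × 0.6 × 490 × (0.707 × 6) = 935.4 N/mm → adequate.

f_max ≈ 385 N/mm; adequate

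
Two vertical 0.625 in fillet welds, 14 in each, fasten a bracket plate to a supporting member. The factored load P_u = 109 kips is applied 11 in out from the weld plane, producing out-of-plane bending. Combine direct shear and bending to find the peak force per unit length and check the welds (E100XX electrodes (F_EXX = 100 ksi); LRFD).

L_w = 2 × 14 = 28 in; section modulus (unit throat) S = 2 × L²/6 = 65.33 in².
Direct shear f_v = P/L_w = 109/28 = 3.893 kip/in.
Moment M = P × e = 109 × 11 = 1199 kip·in; bending f_b = M/S = 18.35 kip/in.
f_max = √(f_v² + f_b²) = √(3.893² + 18.35²) = 18.76 kip/in.
φr_n = 0.75 × 0.6 × 100 × (0.707 × 0.625) = 19.88 kip/in → adequate.

f_max ≈ 18.8 kip/in; adequate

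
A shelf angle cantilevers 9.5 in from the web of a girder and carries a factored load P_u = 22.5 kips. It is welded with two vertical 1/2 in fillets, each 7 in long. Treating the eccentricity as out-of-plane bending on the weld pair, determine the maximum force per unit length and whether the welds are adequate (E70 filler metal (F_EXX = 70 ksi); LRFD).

L_w = 2 × 7 = 14 in; section modulus (unit throat) S = 2 × L²/6 = 16.33 in².
Direct shear f_v = P/L_w = 22.5/14 = 1.607 kip/in.
Moment M = P × e = 22.5 × 9.5 = 213.75 kip·in; bending f_b = M/S = 13.09 kip/in.
f_max = √(f_v² + f_b²) = √(1.607² + 13.09²) = 13.19 kip/in.
φr_n = 0.75 × 0.6 × 70 × (0.707 × 0.5) = 11.14 kip/in → NOT adequate.

f_max ≈ 13.2 kip/in; NOT adequate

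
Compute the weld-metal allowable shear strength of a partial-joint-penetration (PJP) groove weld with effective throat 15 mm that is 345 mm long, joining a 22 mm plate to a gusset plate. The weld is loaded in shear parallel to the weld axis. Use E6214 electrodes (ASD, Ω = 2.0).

E62XX → F_EXX = 620 MPa.
Effective throat (given) t_e = 15 mm.
A_we = 15 × 345 = 5175 mm².
F_nw = 0.6 F_EXX = 372 MPa.
R_n/Ω = (372 × 5175) / 2.0 × 10⁻³ = 962.6 kN.

R_n/Ω ≈ 963 kN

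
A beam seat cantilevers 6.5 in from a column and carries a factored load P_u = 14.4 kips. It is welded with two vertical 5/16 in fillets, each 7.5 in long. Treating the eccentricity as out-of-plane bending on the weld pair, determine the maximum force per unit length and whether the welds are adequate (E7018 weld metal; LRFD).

E70XX → F_EXX = 70 ksi.
L_w = 2 × 7.5 = 15 in; section modulus (unit throat) S = 2 × L²/6 = 18.75 in².
Direct shear f_v = P/L_w = 14.4/15 = 0.96 kip/in.
Moment M = P × e = 14.4 × 6.5 = 93.6 kip·in; bending f_b = M/S = 4.992 kip/in.
f_max = √(f_v² + f_b²) = √(0.96² + 4.992²) = 5.083 kip/in.
φr_n = 0.75 × 0.6 × 70 × (0.707 × 0.3125) = 6.96 kip/in → adequate.

f_max ≈ 5.08 kip/in; adequate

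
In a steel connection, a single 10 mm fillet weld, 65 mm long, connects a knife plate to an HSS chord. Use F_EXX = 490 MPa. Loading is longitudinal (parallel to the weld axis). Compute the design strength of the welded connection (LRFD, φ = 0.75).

φR_n ≈ 101 kN

Effective throat t_e = 0.707 × 10 = 7.07 mm.
Total length L = 65 mm; A_we = 7.07 × 65 = 459.5 mm².
F_nw = 0.6 F_EXX = 0.6 × 490 = 294 MPa.
φR_n = 0.75 × 294 × 459.5 × 10⁻³ = 101.3 kN.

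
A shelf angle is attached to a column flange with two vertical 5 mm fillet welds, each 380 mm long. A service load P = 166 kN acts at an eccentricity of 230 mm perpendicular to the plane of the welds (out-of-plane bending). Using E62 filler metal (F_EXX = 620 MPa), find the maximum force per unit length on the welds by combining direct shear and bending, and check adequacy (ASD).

L_w = 2 × 380 = 760 mm; section modulus (unit throat) S = 2 × L²/6 = 48130 mm².
Direct shear f_v = P/L_w = 166×10³/760 = 218.4 N/mm.
Moment M = P × e = 166×10³ × 230 = 38180000 N·mm; bending f_b = M/S = 793.2 N/mm.
f_max = √(f_v² + f_b²) = √(218.4² + 793.2²) = 822.7 N/mm.
r_n/Ω = (1/2.0) × 0.6 × 620 × (0.707 × 5) = 657.5 N/mm → NOT adequate.

f_max ≈ 823 N/mm; NOT adequate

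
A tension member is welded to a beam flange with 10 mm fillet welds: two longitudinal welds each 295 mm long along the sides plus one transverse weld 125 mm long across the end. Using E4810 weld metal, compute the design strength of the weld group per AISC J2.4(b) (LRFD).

E48XX → F_EXX = 480 MPa.
t_e = 0.707 × 10 = 7.07 mm.
R_nwl = 0.6 × 480 × 7.07 × 590 × 10⁻³ = 1201 kN (longitudinal, 2 welds).
R_nwt = 0.6 × 480 × 7.07 × 125 × 10⁻³ = 254.5 kN (transverse, base value).
(i) R_nwl + R_nwt = 1456 kN; (ii) 0.85 R_nwl + 1.5 R_nwt = 1403 kN.
R_n = max = 1456 kN [governs: (i)]; φR_n = 1092 kN.

φR_n ≈ 1090 kN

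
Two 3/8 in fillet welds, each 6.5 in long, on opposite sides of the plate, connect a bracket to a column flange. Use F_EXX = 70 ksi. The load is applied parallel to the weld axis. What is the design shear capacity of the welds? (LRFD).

φR_n ≈ 109 kips

Effective throat t_e = 0.707 × 0.375 = 0.2651 in.
Total length L = 13 in; A_we = 0.2651 × 13 = 3.447 in².
F_nw = 0.6 F_EXX = 0.6 × 70 = 42 ksi.
φR_n = 0.75 × 42 × 3.447 = 108.6 kips.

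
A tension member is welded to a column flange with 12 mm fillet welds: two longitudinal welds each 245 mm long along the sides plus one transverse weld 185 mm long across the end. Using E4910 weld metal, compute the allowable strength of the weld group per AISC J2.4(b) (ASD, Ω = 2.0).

R_n/Ω ≈ 866 kN

E49XX → F_EXX = 490 MPa.
t_e = 0.707 × 12 = 8.484 mm.
R_nwl = 0.6 × 490 × 8.484 × 490 × 10⁻³ = 1222 kN (longitudinal, 2 welds).
R_nwt = 0.6 × 490 × 8.484 × 185 × 10⁻³ = 461.4 kN (transverse, base value).
(i) R_nwl + R_nwt = 1684 kN; (ii) 0.85 R_nwl + 1.5 R_nwt = 1731 kN.
R_n = max = 1731 kN [governs: (ii)]; R_n/Ω = 865.5 kN.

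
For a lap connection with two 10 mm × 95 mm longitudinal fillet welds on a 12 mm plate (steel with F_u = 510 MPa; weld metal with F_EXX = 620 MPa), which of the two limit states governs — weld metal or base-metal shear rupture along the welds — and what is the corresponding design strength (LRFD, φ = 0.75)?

t_e = 0.707 × 10 = 7.07 mm; L = 190 mm.
Weld metal: φR_n = 0.75 × 0.6 × 620 × 7.07 × 190 × 10⁻³ = 374.8 kN.
Base metal (shear rupture): φR_n = 0.75 × 0.6 × 510 × 12 × 190 × 10⁻³ = 523.3 kN.
Governing: weld metal.

φR_n ≈ 375 kN (weld metal governs)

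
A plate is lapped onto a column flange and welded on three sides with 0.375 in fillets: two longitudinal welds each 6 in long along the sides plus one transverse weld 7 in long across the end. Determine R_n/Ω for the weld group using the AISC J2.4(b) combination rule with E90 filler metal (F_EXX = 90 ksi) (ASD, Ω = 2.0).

t_e = 0.707 × 0.375 = 0.2651 in.
R_nwl = 0.6 × 90 × 0.2651 × 12 = 171.8 kips (longitudinal, 2 welds).
R_nwt = 0.6 × 90 × 0.2651 × 7 = 100.2 kips (transverse, base value).
(i) R_nwl + R_nwt = 272 kips; (ii) 0.85 R_nwl + 1.5 R_nwt = 296.4 kips.
R_n = max = 296.4 kips [governs: (ii)]; R_n/Ω = 148.2 kips.

R_n/Ω ≈ 148 kips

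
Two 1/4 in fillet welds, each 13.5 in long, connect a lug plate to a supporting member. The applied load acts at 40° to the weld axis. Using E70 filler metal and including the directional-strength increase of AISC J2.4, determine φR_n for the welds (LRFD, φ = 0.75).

φR_n ≈ 189 kip

E70XX → F_EXX = 70 ksi.
t_e = 0.707 × 0.25 = 0.1767 in; A_we = 0.1767 × 27 = 4.772 in².
Directional factor: 1.0 + 0.5 sin^1.5(40°) = 1.258.
F_nw = 0.6 × 70 × 1.258 = 52.82 ksi.
φR_n = 0.75 × 52.82 × 4.772 = 189.1 kip.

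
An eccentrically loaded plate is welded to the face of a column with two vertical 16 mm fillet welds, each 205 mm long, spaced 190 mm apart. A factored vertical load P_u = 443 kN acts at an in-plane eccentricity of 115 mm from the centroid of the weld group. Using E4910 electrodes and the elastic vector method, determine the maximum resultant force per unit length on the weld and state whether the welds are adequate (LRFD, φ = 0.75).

E49XX → F_EXX = 490 MPa.
Total weld length L_w = 410 mm. Treat welds as unit-width lines.
Polar moment about centroid: J = 2[d³/12 + d(b/2)²] = 2[205³/12 + 205×95²] = 5136000 mm³.
Direct shear f_v = P/L_w = 443×10³ / 410 = 1080 N/mm (vertical).
Torsion M = P·e = 443×10³ × 115 = 50945000 N·mm.
Critical point at (x, y) = (95, 102.5) from centroid. f_tx = M·y/J = 1017 N/mm; f_ty = M·x/J = 942.3 N/mm.
Resultant f_max = √[f_tx² + (f_v + f_ty)²] = √[1017² + (1080 + 942.3)²] = 2264 N/mm.
Capacity per unit length: φr_n = 0.75 × 0.6 × 490 × (0.707 × 16) = 2494 N/mm.
2264 ≤ 2494 → adequate.

f_max ≈ 2260 N/mm; adequate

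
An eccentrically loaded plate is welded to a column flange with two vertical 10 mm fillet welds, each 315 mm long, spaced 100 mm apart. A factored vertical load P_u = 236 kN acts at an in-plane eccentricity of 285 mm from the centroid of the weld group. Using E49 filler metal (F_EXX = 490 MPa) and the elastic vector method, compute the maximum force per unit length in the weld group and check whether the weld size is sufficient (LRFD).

Total weld length L_w = 630 mm. Treat welds as unit-width lines.
Polar moment about centroid: J = 2[d³/12 + d(b/2)²] = 2[315³/12 + 315×50²] = 6784000 mm³.
Direct shear f_v = P/L_w = 236×10³ / 630 = 374.6 N/mm (vertical).
Torsion M = P·e = 236×10³ × 285 = 67260000 N·mm.
Critical point at (x, y) = (50, 157.5) from centroid. f_tx = M·y/J = 1561 N/mm; f_ty = M·x/J = 495.7 N/mm.
Resultant f_max = √[f_tx² + (f_v + f_ty)²] = √[1561² + (374.6 + 495.7)²] = 1788 N/mm.
Capacity per unit length: φr_n = 0.75 × 0.6 × 490 × (0.707 × 10) = 1559 N/mm.
1788 > 1559 → NOT adequate.

f_max ≈ 1790 N/mm; NOT adequate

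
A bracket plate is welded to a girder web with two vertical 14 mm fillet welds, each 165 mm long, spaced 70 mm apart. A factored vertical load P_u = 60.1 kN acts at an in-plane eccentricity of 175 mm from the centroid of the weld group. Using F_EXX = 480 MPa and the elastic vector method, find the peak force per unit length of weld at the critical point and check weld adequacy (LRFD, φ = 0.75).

Total weld length L_w = 330 mm. Treat welds as unit-width lines.
Polar moment about centroid: J = 2[d³/12 + d(b/2)²] = 2[165³/12 + 165×35²] = 1153000 mm³.
Direct shear f_v = P/L_w = 60.1×10³ / 330 = 182.1 N/mm (vertical).
Torsion M = P·e = 60.1×10³ × 175 = 10518000 N·mm.
Critical point at (x, y) = (35, 82.5) from centroid. f_tx = M·y/J = 752.6 N/mm; f_ty = M·x/J = 319.3 N/mm.
Resultant f_max = √[f_tx² + (f_v + f_ty)²] = √[752.6² + (182.1 + 319.3)²] = 904.3 N/mm.
Capacity per unit length: φr_n = 0.75 × 0.6 × 480 × (0.707 × 14) = 2138 N/mm.
904.3 ≤ 2138 → adequate.

f_max ≈ 904 N/mm; adequate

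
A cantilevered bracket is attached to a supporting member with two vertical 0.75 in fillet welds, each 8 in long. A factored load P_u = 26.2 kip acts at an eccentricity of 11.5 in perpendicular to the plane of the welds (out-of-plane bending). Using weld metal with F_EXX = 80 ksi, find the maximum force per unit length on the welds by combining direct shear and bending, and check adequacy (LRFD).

f_max ≈ 14.2 kip/in; adequate

L_w = 2 × 8 = 16 in; section modulus (unit throat) S = 2 × L²/6 = 21.33 in².
Direct shear f_v = P/L_w = 26.2/16 = 1.637 kip/in.
Moment M = P × e = 26.2 × 11.5 = 301.3 kip·in; bending f_b = M/S = 14.12 kip/in.
f_max = √(f_v² + f_b²) = √(1.637² + 14.12²) = 14.22 kip/in.
φr_n = 0.75 × 0.6 × 80 × (0.707 × 0.75) = 19.09 kip/in → adequate.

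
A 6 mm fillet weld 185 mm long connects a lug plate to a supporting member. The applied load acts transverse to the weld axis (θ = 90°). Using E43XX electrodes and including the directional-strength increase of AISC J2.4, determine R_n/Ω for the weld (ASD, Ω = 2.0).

E43XX → F_EXX = 430 MPa.
t_e = 0.707 × 6 = 4.242 mm; A_we = 4.242 × 185 = 784.8 mm².
Directional factor: 1.0 + 0.5 sin^1.5(90°) = 1.5.
F_nw = 0.6 × 430 × 1.5 = 387 MPa.
R_n/Ω = (387 × 784.8) / 2.0 × 10⁻³ = 151.9 kN.

R_n/Ω ≈ 152 kN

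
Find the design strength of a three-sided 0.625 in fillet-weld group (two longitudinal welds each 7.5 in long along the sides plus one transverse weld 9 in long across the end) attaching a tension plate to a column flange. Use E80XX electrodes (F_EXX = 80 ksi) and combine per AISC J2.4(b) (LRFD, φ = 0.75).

t_e = 0.707 × 0.625 = 0.4419 in.
R_nwl = 0.6 × 80 × 0.4419 × 15 = 318.1 kip (longitudinal, 2 welds).
R_nwt = 0.6 × 80 × 0.4419 × 9 = 190.9 kip (transverse, base value).
(i) R_nwl + R_nwt = 509 kip; (ii) 0.85 R_nwl + 1.5 R_nwt = 556.8 kip.
R_n = max = 556.8 kip [governs: (ii)]; φR_n = 417.6 kip.

φR_n ≈ 418 kip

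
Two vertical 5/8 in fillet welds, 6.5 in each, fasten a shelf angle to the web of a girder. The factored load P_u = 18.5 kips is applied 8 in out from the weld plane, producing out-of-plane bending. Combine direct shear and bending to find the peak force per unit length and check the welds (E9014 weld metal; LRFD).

E90XX → F_EXX = 90 ksi.
L_w = 2 × 6.5 = 13 in; section modulus (unit throat) S = 2 × L²/6 = 14.08 in².
Direct shear f_v = P/L_w = 18.5/13 = 1.423 kip/in.
Moment M = P × e = 18.5 × 8 = 148 kip·in; bending f_b = M/S = 10.51 kip/in.
f_max = √(f_v² + f_b²) = √(1.423² + 10.51²) = 10.6 kip/in.
φr_n = 0.75 × 0.6 × 90 × (0.707 × 0.625) = 17.9 kip/in → adequate.

f_max ≈ 10.6 kip/in; adequate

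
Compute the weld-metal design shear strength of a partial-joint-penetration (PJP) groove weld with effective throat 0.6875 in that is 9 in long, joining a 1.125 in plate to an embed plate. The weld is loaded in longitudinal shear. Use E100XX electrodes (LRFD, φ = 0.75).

E100XX → F_EXX = 100 ksi.
Effective throat (given) t_e = 0.6875 in.
A_we = 0.6875 × 9 = 6.188 in².
F_nw = 0.6 F_EXX = 60 ksi.
φR_n = 0.75 × 60 × 6.188 = 278.4 kip.

φR_n ≈ 278 kip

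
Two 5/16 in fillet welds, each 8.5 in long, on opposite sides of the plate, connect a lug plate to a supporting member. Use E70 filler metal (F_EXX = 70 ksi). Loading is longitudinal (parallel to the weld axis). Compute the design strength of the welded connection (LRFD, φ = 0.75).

Effective throat t_e = 0.707 × 0.3125 = 0.2209 in.
Total length L = 17 in; A_we = 0.2209 × 17 = 3.756 in².
F_nw = 0.6 F_EXX = 0.6 × 70 = 42 ksi.
φR_n = 0.75 × 42 × 3.756 = 118.3 kips.

φR_n ≈ 118 kips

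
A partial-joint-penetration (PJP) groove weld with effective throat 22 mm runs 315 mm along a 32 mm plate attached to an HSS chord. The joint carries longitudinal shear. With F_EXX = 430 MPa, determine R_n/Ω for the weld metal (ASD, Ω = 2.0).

Effective throat (given) t_e = 22 mm.
A_we = 22 × 315 = 6930 mm².
F_nw = 0.6 F_EXX = 258 MPa.
R_n/Ω = (258 × 6930) / 2.0 × 10⁻³ = 894 kN.

R_n/Ω ≈ 894 kN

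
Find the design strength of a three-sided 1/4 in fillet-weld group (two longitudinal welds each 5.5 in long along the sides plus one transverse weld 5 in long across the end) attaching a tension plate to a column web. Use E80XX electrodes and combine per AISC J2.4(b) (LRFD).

E80XX → F_EXX = 80 ksi.
t_e = 0.707 × 0.25 = 0.1767 in.
R_nwl = 0.6 × 80 × 0.1767 × 11 = 93.32 kip (longitudinal, 2 welds).
R_nwt = 0.6 × 80 × 0.1767 × 5 = 42.42 kip (transverse, base value).
(i) R_nwl + R_nwt = 135.7 kip; (ii) 0.85 R_nwl + 1.5 R_nwt = 143 kip.
R_n = max = 143 kip [governs: (ii)]; φR_n = 107.2 kip.

φR_n ≈ 107 kip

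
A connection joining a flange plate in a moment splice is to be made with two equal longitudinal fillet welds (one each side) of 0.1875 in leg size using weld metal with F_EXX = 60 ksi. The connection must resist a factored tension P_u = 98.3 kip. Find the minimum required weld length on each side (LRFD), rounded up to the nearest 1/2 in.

L = 14 in on each side

Throat t_e = 0.707 × 0.1875 = 0.1326 in.
φr_n = 0.75 × 0.6 × 60 × 0.1326 = 3.579 kip/in.
L_req = P_u / φr_n = 98.3 / 3.579 = 27.46 in total.
Per side: 27.46 / 2 = 13.73 in.
Round up → use L = 14 in on each side.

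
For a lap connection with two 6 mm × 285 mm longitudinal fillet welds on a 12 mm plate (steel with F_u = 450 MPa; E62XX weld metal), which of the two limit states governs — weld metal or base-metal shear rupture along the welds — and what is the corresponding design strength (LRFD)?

E62XX → F_EXX = 620 MPa.
t_e = 0.707 × 6 = 4.242 mm; L = 570 mm.
Weld metal: φR_n = 0.75 × 0.6 × 620 × 4.242 × 570 × 10⁻³ = 674.6 kN.
Base metal (shear rupture): φR_n = 0.75 × 0.6 × 450 × 12 × 570 × 10⁻³ = 1385 kN.
Governing: weld metal.

φR_n ≈ 675 kN (weld metal governs)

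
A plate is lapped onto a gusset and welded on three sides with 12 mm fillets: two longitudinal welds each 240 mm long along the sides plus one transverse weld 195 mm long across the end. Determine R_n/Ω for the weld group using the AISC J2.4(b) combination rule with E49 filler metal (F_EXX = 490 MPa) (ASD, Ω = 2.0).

t_e = 0.707 × 12 = 8.484 mm.
R_nwl = 0.6 × 490 × 8.484 × 480 × 10⁻³ = 1197 kN (longitudinal, 2 welds).
R_nwt = 0.6 × 490 × 8.484 × 195 × 10⁻³ = 486.4 kN (transverse, base value).
(i) R_nwl + R_nwt = 1684 kN; (ii) 0.85 R_nwl + 1.5 R_nwt = 1747 kN.
R_n = max = 1747 kN [governs: (ii)]; R_n/Ω = 873.6 kN.

R_n/Ω ≈ 874 kN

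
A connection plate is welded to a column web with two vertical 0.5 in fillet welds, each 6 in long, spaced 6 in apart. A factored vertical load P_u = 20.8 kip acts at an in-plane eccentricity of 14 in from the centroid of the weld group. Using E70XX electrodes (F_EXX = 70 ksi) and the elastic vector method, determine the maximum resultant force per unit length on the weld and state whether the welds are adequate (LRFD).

Total weld length L_w = 12 in. Treat welds as unit-width lines.
Polar moment about centroid: J = 2[d³/12 + d(b/2)²] = 2[6³/12 + 6×3²] = 144 in³.
Direct shear f_v = P/L_w = 20.8 / 12 = 1.733 kip/in (vertical).
Torsion M = P·e = 20.8 × 14 = 291.2 kip·in.
Critical point at (x, y) = (3, 3) from centroid. f_tx = M·y/J = 6.067 kip/in; f_ty = M·x/J = 6.067 kip/in.
Resultant f_max = √[f_tx² + (f_v + f_ty)²] = √[6.067² + (1.733 + 6.067)²] = 9.882 kip/in.
Capacity per unit length: φr_n = 0.75 × 0.6 × 70 × (0.707 × 0.5) = 11.14 kip/in.
9.882 ≤ 11.14 → adequate.

f_max ≈ 9.88 kip/in; adequate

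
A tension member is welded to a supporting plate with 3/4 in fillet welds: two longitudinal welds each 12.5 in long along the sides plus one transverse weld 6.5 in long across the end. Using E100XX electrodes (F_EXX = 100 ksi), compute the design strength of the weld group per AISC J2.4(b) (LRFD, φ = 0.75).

φR_n ≈ 752 kip

t_e = 0.707 × 0.75 = 0.5302 in.
R_nwl = 0.6 × 100 × 0.5302 × 25 = 795.4 kip (longitudinal, 2 welds).
R_nwt = 0.6 × 100 × 0.5302 × 6.5 = 206.8 kip (transverse, base value).
(i) R_nwl + R_nwt = 1002 kip; (ii) 0.85 R_nwl + 1.5 R_nwt = 986.3 kip.
R_n = max = 1002 kip [governs: (i)]; φR_n = 751.6 kip.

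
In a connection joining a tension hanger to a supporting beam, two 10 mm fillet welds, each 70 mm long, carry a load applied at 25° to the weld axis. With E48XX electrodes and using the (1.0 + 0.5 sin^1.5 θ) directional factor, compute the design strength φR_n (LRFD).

φR_n ≈ 243 kN

E48XX → F_EXX = 480 MPa.
t_e = 0.707 × 10 = 7.07 mm; A_we = 7.07 × 140 = 989.8 mm².
Directional factor: 1.0 + 0.5 sin^1.5(25°) = 1.137.
F_nw = 0.6 × 480 × 1.137 = 327.6 MPa.
φR_n = 0.75 × 327.6 × 989.8 × 10⁻³ = 243.2 kN.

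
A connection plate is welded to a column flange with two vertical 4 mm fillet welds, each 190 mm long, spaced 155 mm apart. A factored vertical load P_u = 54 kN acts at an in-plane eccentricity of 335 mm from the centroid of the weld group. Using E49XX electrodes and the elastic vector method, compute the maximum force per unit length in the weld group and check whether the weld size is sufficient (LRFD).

f_max ≈ 745 N/mm; NOT adequate

E49XX → F_EXX = 490 MPa.
Total weld length L_w = 380 mm. Treat welds as unit-width lines.
Polar moment about centroid: J = 2[d³/12 + d(b/2)²] = 2[190³/12 + 190×77.5²] = 3426000 mm³.
Direct shear f_v = P/L_w = 54×10³ / 380 = 142.1 N/mm (vertical).
Torsion M = P·e = 54×10³ × 335 = 18090000 N·mm.
Critical point at (x, y) = (77.5, 95) from centroid. f_tx = M·y/J = 501.7 N/mm; f_ty = M·x/J = 409.3 N/mm.
Resultant f_max = √[f_tx² + (f_v + f_ty)²] = √[501.7² + (142.1 + 409.3)²] = 745.5 N/mm.
Capacity per unit length: φr_n = 0.75 × 0.6 × 490 × (0.707 × 4) = 623.6 N/mm.
745.5 > 623.6 → NOT adequate.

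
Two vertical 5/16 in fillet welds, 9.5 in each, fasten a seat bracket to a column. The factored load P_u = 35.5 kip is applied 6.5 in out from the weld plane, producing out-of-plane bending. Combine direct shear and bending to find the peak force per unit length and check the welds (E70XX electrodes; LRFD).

E70XX → F_EXX = 70 ksi.
L_w = 2 × 9.5 = 19 in; section modulus (unit throat) S = 2 × L²/6 = 30.08 in².
Direct shear f_v = P/L_w = 35.5/19 = 1.868 kip/in.
Moment M = P × e = 35.5 × 6.5 = 230.75 kip·in; bending f_b = M/S = 7.67 kip/in.
f_max = √(f_v² + f_b²) = √(1.868² + 7.67²) = 7.895 kip/in.
φr_n = 0.75 × 0.6 × 70 × (0.707 × 0.3125) = 6.96 kip/in → NOT adequate.

f_max ≈ 7.89 kip/in; NOT adequate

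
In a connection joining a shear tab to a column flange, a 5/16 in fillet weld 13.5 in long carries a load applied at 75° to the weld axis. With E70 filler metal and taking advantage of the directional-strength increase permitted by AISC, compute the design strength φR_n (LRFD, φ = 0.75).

E70XX → F_EXX = 70 ksi.
t_e = 0.707 × 0.3125 = 0.2209 in; A_we = 0.2209 × 13.5 = 2.983 in².
Directional factor: 1.0 + 0.5 sin^1.5(75°) = 1.475.
F_nw = 0.6 × 70 × 1.475 = 61.94 ksi.
φR_n = 0.75 × 61.94 × 2.983 = 138.6 kip.

φR_n ≈ 139 kip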